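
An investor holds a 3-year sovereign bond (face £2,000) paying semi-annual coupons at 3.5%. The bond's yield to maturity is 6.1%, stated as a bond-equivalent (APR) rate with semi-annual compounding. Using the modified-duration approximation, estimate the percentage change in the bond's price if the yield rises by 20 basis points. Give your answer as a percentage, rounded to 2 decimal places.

-0.56%

Periodic yield y = 0.0305. Modified duration first:
  t   CF        PV=CF/(1+0.0305)^t    t·PV
  1        35.00        33.9641        33.9641
  2        35.00        32.9589        65.9177
  3        35.00        31.9834        95.9501
  4        35.00        31.0367       124.1469
  5        35.00        30.1181       150.5907
  6     2,035.00     1,699.3250    10,195.9498
  Σ                  1,859.3861    10,666.5193
P = 1,859.3861; D_Mac = 5.73658 half-year periods = 2.86829 yrs; D_mod = 2.86829/(1+0.0305) = 2.78340 yrs.
ΔP/P ≈ -D_mod · Δy = -2.78340 × (+0.002) = -0.005567 = -0.5567%.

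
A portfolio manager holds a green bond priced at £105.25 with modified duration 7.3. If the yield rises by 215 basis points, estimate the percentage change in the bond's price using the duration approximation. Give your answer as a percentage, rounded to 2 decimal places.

Duration approximation: ΔP/P ≈ -D_mod · Δy = -7.3 × (+0.0215) = -0.156950.
As a percentage: -15.6950%.

-15.70%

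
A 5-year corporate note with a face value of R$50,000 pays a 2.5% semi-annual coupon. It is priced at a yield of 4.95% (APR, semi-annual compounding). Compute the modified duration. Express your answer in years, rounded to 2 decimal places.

Periodic yield y = 0.02475. First find Macaulay duration:
  t   CF        PV=CF/(1+0.02475)^t    t·PV
  1       625.00       609.9049       609.9049
  2       625.00       595.1743     1,190.3486
  3       625.00       580.7995     1,742.3985
  4       625.00       566.7719     2,267.0876
  5       625.00       553.0831     2,765.4155
  6       625.00       539.7249     3,238.3494
  7       625.00       526.6893     3,686.8254
  8       625.00       513.9686     4,111.7489
  9       625.00       501.5551     4,513.9961
  10   50,625.00    39,644.7576   396,447.5756
  Σ                 44,632.4292   420,573.6505
P = 44,632.4292; Macaulay duration = 420,573.6505 / 44,632.4292 = 9.42305 half-year periods = 4.71153 years.
Modified duration = D_Mac / (1 + y) = 4.71153 / 1.02475 = 4.59773 years.

4.60 years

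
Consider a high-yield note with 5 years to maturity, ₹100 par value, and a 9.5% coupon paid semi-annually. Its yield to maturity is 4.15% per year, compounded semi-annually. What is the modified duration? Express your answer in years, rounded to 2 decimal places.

Periodic yield y = 0.02075. First find Macaulay duration:
  t   CF        PV=CF/(1+0.02075)^t    t·PV
  1         4.75         4.6534         4.6534
  2         4.75         4.5588         9.1177
  3         4.75         4.4662        13.3985
  4         4.75         4.3754        17.5015
  5         4.75         4.2864        21.4322
  6         4.75         4.1993        25.1958
  7         4.75         4.1139        28.7976
  8         4.75         4.0303        32.2425
  9         4.75         3.9484        35.5354
  10      104.75        85.3022       853.0218
  Σ                    123.9344     1,040.8965
P = 123.9344; Macaulay duration = 1,040.8965 / 123.9344 = 8.39877 half-year periods = 4.19939 years.
Modified duration = D_Mac / (1 + y) = 4.19939 / 1.02075 = 4.11402 years.

4.11 years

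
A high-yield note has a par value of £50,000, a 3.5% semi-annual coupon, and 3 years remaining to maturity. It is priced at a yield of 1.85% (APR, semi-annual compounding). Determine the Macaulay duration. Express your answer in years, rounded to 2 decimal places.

Periodic yield y = 0.00925. Discount each cash flow and weight by its period:
  t   CF        PV=CF/(1+0.00925)^t    t·PV
  1       875.00       866.9804       866.9804
  2       875.00       859.0344     1,718.0687
  3       875.00       851.1611     2,553.4834
  4       875.00       843.3600     3,373.4402
  5       875.00       835.6305     4,178.1523
  6    50,875.00    48,140.6416   288,843.8494
  Σ                 52,396.8080   301,533.9744
Price P = Σ PV = 52,396.8080.
Macaulay duration = Σ(t·PV) / P = 301,533.9744 / 52,396.8080 = 5.75482 half-year periods.
In years: 5.75482 / 2 = 2.87741 years.

2.88 years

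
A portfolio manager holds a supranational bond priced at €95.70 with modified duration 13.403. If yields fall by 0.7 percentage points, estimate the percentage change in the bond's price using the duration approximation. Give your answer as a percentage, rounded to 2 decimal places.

+9.38%

Duration approximation: ΔP/P ≈ -D_mod · Δy = -13.403 × (-0.007) = +0.093821.
As a percentage: +9.3821%.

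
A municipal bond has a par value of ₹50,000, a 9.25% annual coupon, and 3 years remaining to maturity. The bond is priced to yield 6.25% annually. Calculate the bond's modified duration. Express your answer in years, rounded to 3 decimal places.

2.600 years

Periodic yield y = 0.0625. First find Macaulay duration:
  t   CF        PV=CF/(1+0.0625)^t    t·PV
  1     4,625.00     4,352.9412     4,352.9412
  2     4,625.00     4,096.8858     8,193.7716
  3    54,625.00    45,541.2172   136,623.6515
  Σ                 53,991.0442   149,170.3643
P = 53,991.0442; Macaulay duration = 149,170.3643 / 53,991.0442 = 2.76287 years.
Modified duration = D_Mac / (1 + y) = 2.76287 / 1.0625 = 2.60035 years.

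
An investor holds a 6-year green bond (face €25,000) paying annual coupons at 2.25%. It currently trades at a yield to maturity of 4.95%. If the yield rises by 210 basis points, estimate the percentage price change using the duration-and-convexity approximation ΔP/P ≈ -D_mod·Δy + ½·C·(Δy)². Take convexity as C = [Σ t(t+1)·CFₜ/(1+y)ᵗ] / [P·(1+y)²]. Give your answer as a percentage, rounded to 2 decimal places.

-10.53%

With y = 0.0495:
  t   CF        PV=CF/(1+0.0495)^t    t·PV        t(t+1)·PV
  1       562.50       535.9695       535.9695       1,071.9390
  2       562.50       510.6903     1,021.3807       3,064.1420
  3       562.50       486.6035     1,459.8104       5,839.2416
  4       562.50       463.6527     1,854.6106       9,273.0532
  5       562.50       441.7843     2,208.9217      13,253.5300
  6    25,562.50    19,129.7224   114,778.3344     803,448.3408
  Σ                 21,568.4227   121,859.0273     835,950.2467
P = 21,568.4227; D_Mac = 5.64988 yrs; D_mod = 5.38340 yrs; C = 35.18821.
Duration effect: -5.38340 × (+0.021) = -0.113051
Convexity effect: 0.5 × 35.18821 × (0.021)² = +0.0077590
ΔP/P ≈ -0.113051 + 0.0077590 = -0.105292 = -10.5292%.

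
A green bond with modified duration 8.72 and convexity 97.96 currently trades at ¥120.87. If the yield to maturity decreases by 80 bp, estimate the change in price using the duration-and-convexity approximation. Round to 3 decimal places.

Duration effect: -D_mod·Δy = -8.72 × (-0.008) = +0.069760
Convexity effect: ½·C·(Δy)² = 0.5 × 97.96 × (-0.008)² = +0.00313472
ΔP/P ≈ +0.069760 + 0.00313472 = +0.07289472
ΔP ≈ 120.87 × (+0.07289472) = +8.8107848064.

+¥8.811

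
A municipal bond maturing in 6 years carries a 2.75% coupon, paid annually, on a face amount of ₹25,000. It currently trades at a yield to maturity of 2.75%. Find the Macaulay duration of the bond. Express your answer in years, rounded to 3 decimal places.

5.613 years

Periodic yield y = 0.0275. Discount each cash flow and weight by its year:
  t   CF        PV=CF/(1+0.0275)^t    t·PV
  1       687.50       669.0998       669.0998
  2       687.50       651.1920     1,302.3840
  3       687.50       633.7635     1,901.2904
  4       687.50       616.8014     2,467.2058
  5       687.50       600.2934     3,001.4669
  6    25,687.50    21,828.8500   130,973.0998
  Σ                 25,000.0000   140,314.5466
Price P = Σ PV = 25,000.0000.
Macaulay duration = Σ(t·PV) / P = 140,314.5466 / 25,000.0000 = 5.61258 years.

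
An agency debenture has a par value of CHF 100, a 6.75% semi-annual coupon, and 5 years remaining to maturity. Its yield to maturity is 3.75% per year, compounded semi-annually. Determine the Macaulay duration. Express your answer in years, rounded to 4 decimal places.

Periodic yield y = 0.01875. Discount each cash flow and weight by its period:
  t   CF        PV=CF/(1+0.01875)^t    t·PV
  1        3.375         3.3129         3.3129
  2        3.375         3.2519         6.5038
  3        3.375         3.1921         9.5762
  4        3.375         3.1333        12.5332
  5        3.375         3.0756        15.3782
  6        3.375         3.0190        18.1142
  7        3.375         2.9635        20.7443
  8        3.375         2.9089        23.2714
  9        3.375         2.8554        25.6985
  10     103.375        85.8498       858.4980
  Σ                    113.5624       993.6308
Price P = Σ PV = 113.5624.
Macaulay duration = Σ(t·PV) / P = 993.6308 / 113.5624 = 8.74964 half-year periods.
In years: 8.74964 / 2 = 4.37482 years.

4.3748 years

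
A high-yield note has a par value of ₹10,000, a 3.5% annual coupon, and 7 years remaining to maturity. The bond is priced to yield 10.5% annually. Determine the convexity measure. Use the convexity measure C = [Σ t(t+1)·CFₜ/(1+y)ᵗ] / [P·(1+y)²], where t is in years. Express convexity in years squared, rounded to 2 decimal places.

38.53

With y = 0.105:
  t   CF        PV=CF/(1+0.105)^t    t·PV        t(t+1)·PV
  1       350.00       316.7421       316.7421         633.4842
  2       350.00       286.6444       573.2888       1,719.8665
  3       350.00       259.4067       778.2201       3,112.8806
  4       350.00       234.7572       939.0288       4,695.1441
  5       350.00       212.4500     1,062.2498       6,373.4988
  6       350.00       192.2624     1,153.5744       8,075.0211
  7    10,350.00     5,145.2254    36,016.5777     288,132.6216
  Σ                  6,647.4882    40,839.6818     312,742.5168
P = 6,647.4882.
Convexity = Σ t(t+1)·PV / [P·(1+y)²] = 312,742.5168 / (6,647.4882 × 1.221025) = 38.53051.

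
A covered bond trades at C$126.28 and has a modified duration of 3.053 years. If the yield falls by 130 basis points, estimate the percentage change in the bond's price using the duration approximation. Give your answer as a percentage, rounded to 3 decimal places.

+3.969%

Duration approximation: ΔP/P ≈ -D_mod · Δy = -3.053 × (-0.013) = +0.039689.
As a percentage: +3.9689%.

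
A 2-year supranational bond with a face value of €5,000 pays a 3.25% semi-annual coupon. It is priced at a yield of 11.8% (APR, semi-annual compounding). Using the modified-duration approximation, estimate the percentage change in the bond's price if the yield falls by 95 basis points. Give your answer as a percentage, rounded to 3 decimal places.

+1.747%

Periodic yield y = 0.059. Modified duration first:
  t   CF        PV=CF/(1+0.059)^t    t·PV
  1        81.25        76.7233        76.7233
  2        81.25        72.4488       144.8977
  3        81.25        68.4125       205.2375
  4     5,081.25     4,040.0498    16,160.1993
  Σ                  4,257.6345    16,587.0579
P = 4,257.6345; D_Mac = 3.89584 half-year periods = 1.94792 yrs; D_mod = 1.94792/(1+0.059) = 1.83940 yrs.
ΔP/P ≈ -D_mod · Δy = -1.83940 × (-0.0095) = +0.017474 = +1.7474%.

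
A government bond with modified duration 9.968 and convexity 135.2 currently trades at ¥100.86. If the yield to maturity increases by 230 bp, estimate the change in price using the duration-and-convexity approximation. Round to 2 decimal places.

Duration effect: -D_mod·Δy = -9.968 × (+0.023) = -0.229264
Convexity effect: ½·C·(Δy)² = 0.5 × 135.2 × (0.023)² = +0.0357604
ΔP/P ≈ -0.229264 + 0.0357604 = -0.1935036
ΔP ≈ 100.86 × (-0.1935036) = -19.516773096.

-¥19.52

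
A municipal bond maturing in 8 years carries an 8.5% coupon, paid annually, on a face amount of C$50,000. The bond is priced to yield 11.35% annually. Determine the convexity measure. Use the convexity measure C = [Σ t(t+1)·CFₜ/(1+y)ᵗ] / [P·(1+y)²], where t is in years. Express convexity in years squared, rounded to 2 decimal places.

38.73

With y = 0.1135:
  t   CF        PV=CF/(1+0.1135)^t    t·PV        t(t+1)·PV
  1     4,250.00     3,816.7939     3,816.7939       7,633.5878
  2     4,250.00     3,427.7449     6,855.4897      20,566.4691
  3     4,250.00     3,078.3519     9,235.0557      36,940.2229
  4     4,250.00     2,764.5729    11,058.2916      55,291.4578
  5     4,250.00     2,482.7776    12,413.8881      74,483.3288
  6     4,250.00     2,229.7060    13,378.2360      93,647.6519
  7     4,250.00     2,002.4302    14,017.0112     112,136.0896
  8    54,250.00    22,955.0356   183,640.2852   1,652,762.5667
  Σ                 42,757.4130   254,415.0514   2,053,461.3746
P = 42,757.4130.
Convexity = Σ t(t+1)·PV / [P·(1+y)²] = 2,053,461.3746 / (42,757.4130 × 1.239882) = 38.73421.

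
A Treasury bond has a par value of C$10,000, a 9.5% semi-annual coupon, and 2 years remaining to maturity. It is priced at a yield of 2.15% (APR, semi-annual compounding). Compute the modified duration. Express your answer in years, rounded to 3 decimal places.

1.858 years

Periodic yield y = 0.01075. First find Macaulay duration:
  t   CF        PV=CF/(1+0.01075)^t    t·PV
  1       475.00       469.9481       469.9481
  2       475.00       464.9498       929.8997
  3       475.00       460.0048     1,380.0144
  4    10,475.00    10,036.4247    40,145.6989
  Σ                 11,431.3274    42,925.5610
P = 11,431.3274; Macaulay duration = 42,925.5610 / 11,431.3274 = 3.75508 half-year periods = 1.87754 years.
Modified duration = D_Mac / (1 + y) = 1.87754 / 1.01075 = 1.85757 years.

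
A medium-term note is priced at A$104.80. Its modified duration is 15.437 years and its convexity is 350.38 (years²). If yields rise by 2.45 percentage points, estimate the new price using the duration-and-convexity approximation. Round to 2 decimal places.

A$76.18

Duration effect: -D_mod·Δy = -15.437 × (+0.0245) = -0.3782065
Convexity effect: ½·C·(Δy)² = 0.5 × 350.38 × (0.0245)² = +0.1051577975
ΔP/P ≈ -0.3782065 + 0.1051577975 = -0.2730487025
New price ≈ 104.80 × (1 - 0.2730487025) = 76.184495978.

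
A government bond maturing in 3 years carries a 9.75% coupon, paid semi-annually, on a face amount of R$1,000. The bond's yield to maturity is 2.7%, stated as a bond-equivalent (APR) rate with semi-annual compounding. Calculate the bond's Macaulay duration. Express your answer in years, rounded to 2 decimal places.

2.71 years

Periodic yield y = 0.0135. Discount each cash flow and weight by its period:
  t   CF        PV=CF/(1+0.0135)^t    t·PV
  1        48.75        48.1006        48.1006
  2        48.75        47.4599        94.9199
  3        48.75        46.8278       140.4833
  4        48.75        46.2040       184.8160
  5        48.75        45.5886       227.9428
  6     1,048.75       967.6749     5,806.0491
  Σ                  1,201.8557     6,502.3117
Price P = Σ PV = 1,201.8557.
Macaulay duration = Σ(t·PV) / P = 6,502.3117 / 1,201.8557 = 5.41023 half-year periods.
In years: 5.41023 / 2 = 2.70511 years.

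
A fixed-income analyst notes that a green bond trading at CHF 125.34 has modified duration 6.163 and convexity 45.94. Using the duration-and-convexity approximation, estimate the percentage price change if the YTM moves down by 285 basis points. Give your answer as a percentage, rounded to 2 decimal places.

Duration effect: -D_mod·Δy = -6.163 × (-0.0285) = +0.1756455
Convexity effect: ½·C·(Δy)² = 0.5 × 45.94 × (-0.0285)² = +0.0186573825
ΔP/P ≈ +0.1756455 + 0.0186573825 = +0.1943028825
= +19.43028825%.

+19.43%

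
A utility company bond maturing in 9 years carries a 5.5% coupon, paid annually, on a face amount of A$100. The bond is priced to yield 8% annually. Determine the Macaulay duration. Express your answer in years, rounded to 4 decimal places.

Periodic yield y = 0.08. Discount each cash flow and weight by its year:
  t   CF        PV=CF/(1+0.08)^t    t·PV
  1         5.50         5.0926         5.0926
  2         5.50         4.7154         9.4307
  3         5.50         4.3661        13.0982
  4         5.50         4.0427        16.1707
  5         5.50         3.7432        18.7160
  6         5.50         3.4659        20.7956
  7         5.50         3.2092        22.4644
  8         5.50         2.9715        23.7718
  9       105.50        52.7763       474.9864
  Σ                     84.3828       604.5264
Price P = Σ PV = 84.3828.
Macaulay duration = Σ(t·PV) / P = 604.5264 / 84.3828 = 7.16410 years.

7.1641 years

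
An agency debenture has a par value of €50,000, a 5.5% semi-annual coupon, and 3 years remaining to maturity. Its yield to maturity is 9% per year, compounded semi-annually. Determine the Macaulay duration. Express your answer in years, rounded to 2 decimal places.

2.80 years

Periodic yield y = 0.045. Discount each cash flow and weight by its period:
  t   CF        PV=CF/(1+0.045)^t    t·PV
  1     1,375.00     1,315.7895     1,315.7895
  2     1,375.00     1,259.1287     2,518.2574
  3     1,375.00     1,204.9078     3,614.7235
  4     1,375.00     1,153.0218     4,612.0874
  5     1,375.00     1,103.3702     5,516.8509
  6    51,375.00    39,450.6436   236,703.8613
  Σ                 45,486.8616   254,281.5700
Price P = Σ PV = 45,486.8616.
Macaulay duration = Σ(t·PV) / P = 254,281.5700 / 45,486.8616 = 5.59022 half-year periods.
In years: 5.59022 / 2 = 2.79511 years.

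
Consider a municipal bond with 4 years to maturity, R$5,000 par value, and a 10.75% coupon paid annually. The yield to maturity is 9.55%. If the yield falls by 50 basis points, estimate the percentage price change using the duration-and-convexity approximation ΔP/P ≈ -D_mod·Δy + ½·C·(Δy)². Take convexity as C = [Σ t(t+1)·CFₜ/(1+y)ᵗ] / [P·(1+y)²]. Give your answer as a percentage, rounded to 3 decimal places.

With y = 0.0955:
  t   CF        PV=CF/(1+0.0955)^t    t·PV        t(t+1)·PV
  1       537.50       490.6435       490.6435         981.2871
  2       537.50       447.8718       895.7436       2,687.2307
  3       537.50       408.8287     1,226.4860       4,905.9438
  4     5,537.50     3,844.7155    15,378.8621      76,894.3105
  Σ                  5,192.0595    17,991.7352      85,468.7722
P = 5,192.0595; D_Mac = 3.46524 yrs; D_mod = 3.16316 yrs; C = 13.71649.
Duration effect: -3.16316 × (-0.005) = +0.015816
Convexity effect: 0.5 × 13.71649 × (-0.005)² = +0.0001715
ΔP/P ≈ +0.015816 + 0.0001715 = +0.015987 = +1.5987%.

+1.599%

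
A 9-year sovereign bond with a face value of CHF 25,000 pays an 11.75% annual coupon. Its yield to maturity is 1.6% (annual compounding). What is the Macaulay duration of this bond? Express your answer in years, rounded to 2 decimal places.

6.82 years

Periodic yield y = 0.016. Discount each cash flow and weight by its year:
  t   CF        PV=CF/(1+0.016)^t    t·PV
  1     2,937.50     2,891.2402     2,891.2402
  2     2,937.50     2,845.7088     5,691.4176
  3     2,937.50     2,800.8945     8,402.6835
  4     2,937.50     2,756.7859    11,027.1437
  5     2,937.50     2,713.3720    13,566.8599
  6     2,937.50     2,670.6417    16,023.8503
  7     2,937.50     2,628.5844    18,400.0905
  8     2,937.50     2,587.1893    20,697.5147
  9    27,937.50    24,218.3287   217,964.9581
  Σ                 46,112.7455   314,665.7585
Price P = Σ PV = 46,112.7455.
Macaulay duration = Σ(t·PV) / P = 314,665.7585 / 46,112.7455 = 6.82383 years.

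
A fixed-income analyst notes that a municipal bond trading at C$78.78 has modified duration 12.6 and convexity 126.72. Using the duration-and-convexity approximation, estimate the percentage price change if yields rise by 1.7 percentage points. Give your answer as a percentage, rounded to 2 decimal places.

-19.59%

Duration effect: -D_mod·Δy = -12.6 × (+0.017) = -0.214200
Convexity effect: ½·C·(Δy)² = 0.5 × 126.72 × (0.017)² = +0.01831104
ΔP/P ≈ -0.214200 + 0.01831104 = -0.19588896
= -19.588896%.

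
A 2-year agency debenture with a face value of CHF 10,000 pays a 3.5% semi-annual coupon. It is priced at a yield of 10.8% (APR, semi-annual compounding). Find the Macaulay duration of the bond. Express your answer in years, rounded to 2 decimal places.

Periodic yield y = 0.054. Discount each cash flow and weight by its period:
  t   CF        PV=CF/(1+0.054)^t    t·PV
  1       175.00       166.0342       166.0342
  2       175.00       157.5277       315.0553
  3       175.00       149.4570       448.3710
  4    10,175.00     8,244.6453    32,978.5811
  Σ                  8,717.6641    33,908.0415
Price P = Σ PV = 8,717.6641.
Macaulay duration = Σ(t·PV) / P = 33,908.0415 / 8,717.6641 = 3.88958 half-year periods.
In years: 3.88958 / 2 = 1.94479 years.

1.94 years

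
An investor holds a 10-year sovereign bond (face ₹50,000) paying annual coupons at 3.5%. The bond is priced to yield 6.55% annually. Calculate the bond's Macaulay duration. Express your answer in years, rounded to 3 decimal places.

8.387 years

Periodic yield y = 0.0655. Discount each cash flow and weight by its year:
  t   CF        PV=CF/(1+0.0655)^t    t·PV
  1     1,750.00     1,642.4214     1,642.4214
  2     1,750.00     1,541.4560     3,082.9121
  3     1,750.00     1,446.6974     4,340.0921
  4     1,750.00     1,357.7638     5,431.0553
  5     1,750.00     1,274.2973     6,371.4867
  6     1,750.00     1,195.9618     7,175.7711
  7     1,750.00     1,122.4419     7,857.0933
  8     1,750.00     1,053.4415     8,427.5319
  9     1,750.00       988.6828     8,898.1449
  10   51,750.00    27,439.4760   274,394.7600
  Σ                 39,062.6399   327,621.2687
Price P = Σ PV = 39,062.6399.
Macaulay duration = Σ(t·PV) / P = 327,621.2687 / 39,062.6399 = 8.38707 years.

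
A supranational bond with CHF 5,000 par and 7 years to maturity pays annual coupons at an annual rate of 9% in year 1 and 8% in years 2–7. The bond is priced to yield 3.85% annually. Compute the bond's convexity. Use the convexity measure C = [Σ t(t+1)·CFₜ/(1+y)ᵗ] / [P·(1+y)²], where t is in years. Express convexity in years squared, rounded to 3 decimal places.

39.693

With y = 0.0385:
  t   CF        PV=CF/(1+0.0385)^t    t·PV        t(t+1)·PV
  1       450.00       433.3173       433.3173         866.6346
  2       400.00       370.8916       741.7832       2,225.3496
  3       400.00       357.1416     1,071.4249       4,285.6997
  4       400.00       343.9014     1,375.6057       6,878.0287
  5       400.00       331.1521     1,655.7604       9,934.5624
  6       400.00       318.8754     1,913.2523      13,392.7659
  7     5,400.00     4,145.2264    29,016.5847     232,132.6775
  Σ                  6,300.5058    36,207.7285     269,715.7183
P = 6,300.5058.
Convexity = Σ t(t+1)·PV / [P·(1+y)²] = 269,715.7183 / (6,300.5058 × 1.078482) = 39.69336.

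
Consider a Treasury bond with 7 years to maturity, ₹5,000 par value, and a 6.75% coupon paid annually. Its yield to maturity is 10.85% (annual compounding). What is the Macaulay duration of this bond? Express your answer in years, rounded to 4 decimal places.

5.6481 years

Periodic yield y = 0.1085. Discount each cash flow and weight by its year:
  t   CF        PV=CF/(1+0.1085)^t    t·PV
  1       337.50       304.4655       304.4655
  2       337.50       274.6644       549.3288
  3       337.50       247.7802       743.3407
  4       337.50       223.5275       894.1101
  5       337.50       201.6486     1,008.2432
  6       337.50       181.9113     1,091.4676
  7     5,337.50     2,595.3026    18,167.1184
  Σ                  4,029.3002    22,758.0742
Price P = Σ PV = 4,029.3002.
Macaulay duration = Σ(t·PV) / P = 22,758.0742 / 4,029.3002 = 5.64815 years.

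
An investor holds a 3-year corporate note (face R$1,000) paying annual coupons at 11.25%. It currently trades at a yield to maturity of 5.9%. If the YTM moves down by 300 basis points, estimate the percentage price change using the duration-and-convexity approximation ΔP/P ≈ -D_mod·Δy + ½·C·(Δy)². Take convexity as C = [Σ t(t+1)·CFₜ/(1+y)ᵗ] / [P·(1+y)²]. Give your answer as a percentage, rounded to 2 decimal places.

+8.15%

With y = 0.059:
  t   CF        PV=CF/(1+0.059)^t    t·PV        t(t+1)·PV
  1       112.50       106.2323       106.2323         212.4646
  2       112.50       100.3138       200.6276         601.8827
  3     1,112.50       936.7251     2,810.1752      11,240.7007
  Σ                  1,143.2711     3,117.0350      12,055.0480
P = 1,143.2711; D_Mac = 2.72642 yrs; D_mod = 2.57452 yrs; C = 9.40216.
Duration effect: -2.57452 × (-0.03) = +0.077236
Convexity effect: 0.5 × 9.40216 × (-0.03)² = +0.0042310
ΔP/P ≈ +0.077236 + 0.0042310 = +0.081467 = +8.1467%.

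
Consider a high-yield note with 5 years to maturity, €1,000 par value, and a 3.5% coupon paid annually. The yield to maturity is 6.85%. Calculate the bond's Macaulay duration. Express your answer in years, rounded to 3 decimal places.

Periodic yield y = 0.0685. Discount each cash flow and weight by its year:
  t   CF        PV=CF/(1+0.0685)^t    t·PV
  1        35.00        32.7562        32.7562
  2        35.00        30.6562        61.3125
  3        35.00        28.6909        86.0728
  4        35.00        26.8516       107.4063
  5     1,035.00       743.1350     3,715.6750
  Σ                    862.0900     4,003.2228
Price P = Σ PV = 862.0900.
Macaulay duration = Σ(t·PV) / P = 4,003.2228 / 862.0900 = 4.64363 years.

4.644 years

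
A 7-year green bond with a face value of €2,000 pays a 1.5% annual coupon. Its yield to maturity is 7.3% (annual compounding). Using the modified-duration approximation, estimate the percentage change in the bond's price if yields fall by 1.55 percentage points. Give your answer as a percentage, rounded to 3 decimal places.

Periodic yield y = 0.073. Modified duration first:
  t   CF        PV=CF/(1+0.073)^t    t·PV
  1        30.00        27.9590        27.9590
  2        30.00        26.0568        52.1137
  3        30.00        24.2841        72.8523
  4        30.00        22.6320        90.5279
  5        30.00        21.0922       105.4612
  6        30.00        19.6573       117.9435
  7     2,030.00     1,239.6469     8,677.5280
  Σ                  1,381.3283     9,144.3856
P = 1,381.3283; D_Mac = 6.61999 yrs; D_mod = 6.61999/(1+0.073) = 6.16961 yrs.
ΔP/P ≈ -D_mod · Δy = -6.16961 × (-0.0155) = +0.095629 = +9.5629%.

+9.563%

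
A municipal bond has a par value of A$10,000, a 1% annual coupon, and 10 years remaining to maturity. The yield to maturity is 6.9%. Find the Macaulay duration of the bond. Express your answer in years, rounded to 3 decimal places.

9.390 years

Periodic yield y = 0.069. Discount each cash flow and weight by its year:
  t   CF        PV=CF/(1+0.069)^t    t·PV
  1       100.00        93.5454        93.5454
  2       100.00        87.5074       175.0147
  3       100.00        81.8591       245.5773
  4       100.00        76.5754       306.3015
  5       100.00        71.6327       358.1636
  6       100.00        67.0091       402.0546
  7       100.00        62.6839       438.7874
  8       100.00        58.6379       469.1031
  9       100.00        54.8530       493.6773
  10   10,100.00     5,182.5598    51,825.5980
  Σ                  5,836.8637    54,807.8229
Price P = Σ PV = 5,836.8637.
Macaulay duration = Σ(t·PV) / P = 54,807.8229 / 5,836.8637 = 9.38994 years.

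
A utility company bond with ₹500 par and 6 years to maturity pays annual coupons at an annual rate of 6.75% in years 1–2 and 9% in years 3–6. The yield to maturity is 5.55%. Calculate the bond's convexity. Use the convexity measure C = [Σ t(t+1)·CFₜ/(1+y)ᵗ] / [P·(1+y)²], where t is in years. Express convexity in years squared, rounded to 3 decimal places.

With y = 0.0555:
  t   CF        PV=CF/(1+0.0555)^t    t·PV        t(t+1)·PV
  1        33.75        31.9754        31.9754          63.9507
  2        33.75        30.2940        60.5881         181.7643
  3        45.00        38.2682       114.8045         459.2182
  4        45.00        36.2560       145.0239         725.1195
  5        45.00        34.3496       171.7479       1,030.4871
  6       545.00       394.1369     2,364.8213      16,553.7490
  Σ                    565.2800     2,888.9610      19,014.2888
P = 565.2800.
Convexity = Σ t(t+1)·PV / [P·(1+y)²] = 19,014.2888 / (565.2800 × 1.114080) = 30.19256.

30.193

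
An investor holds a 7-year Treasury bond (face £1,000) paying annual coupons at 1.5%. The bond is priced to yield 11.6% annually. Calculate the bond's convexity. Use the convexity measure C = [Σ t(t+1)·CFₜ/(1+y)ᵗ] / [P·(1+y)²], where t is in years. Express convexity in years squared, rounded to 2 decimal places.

With y = 0.116:
  t   CF        PV=CF/(1+0.116)^t    t·PV        t(t+1)·PV
  1        15.00        13.4409        13.4409          26.8817
  2        15.00        12.0438        24.0876          72.2627
  3        15.00        10.7919        32.3758         129.5030
  4        15.00         9.6702        38.6807         193.4036
  5        15.00         8.6650        43.3252         259.9510
  6        15.00         7.7644        46.5862         326.1034
  7     1,015.00       470.7786     3,295.4499      26,363.5996
  Σ                    533.1547     3,493.9462      27,371.7051
P = 533.1547.
Convexity = Σ t(t+1)·PV / [P·(1+y)²] = 27,371.7051 / (533.1547 × 1.245456) = 41.22116.

41.22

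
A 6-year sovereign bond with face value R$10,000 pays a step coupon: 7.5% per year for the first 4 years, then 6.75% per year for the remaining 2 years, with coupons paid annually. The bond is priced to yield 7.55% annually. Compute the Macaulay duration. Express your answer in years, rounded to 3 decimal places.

5.040 years

Periodic yield y = 0.0755. Discount each cash flow and weight by its year:
  t   CF        PV=CF/(1+0.0755)^t    t·PV
  1       750.00       697.3501       697.3501
  2       750.00       648.3962     1,296.7923
  3       750.00       602.8788     1,808.6364
  4       750.00       560.5568     2,242.2271
  5       675.00       469.0852     2,345.4258
  6    10,675.00     6,897.7174    41,386.3042
  Σ                  9,875.9843    49,776.7360
Price P = Σ PV = 9,875.9843.
Macaulay duration = Σ(t·PV) / P = 49,776.7360 / 9,875.9843 = 5.04018 years.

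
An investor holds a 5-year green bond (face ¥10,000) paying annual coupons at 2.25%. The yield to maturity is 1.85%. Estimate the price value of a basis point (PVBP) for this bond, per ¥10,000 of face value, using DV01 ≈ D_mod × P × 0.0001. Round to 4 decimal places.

¥4.7891

Periodic yield y = 0.0185.
  t   CF        PV=CF/(1+0.0185)^t    t·PV
  1       225.00       220.9131       220.9131
  2       225.00       216.9004       433.8009
  3       225.00       212.9607       638.8820
  4       225.00       209.0925       836.3699
  5    10,225.00     9,329.4953    46,647.4765
  Σ                 10,189.3620    48,777.4424
P = 10,189.3620; D_Mac = 4.78709 yrs; D_mod = 4.70014 yrs.
DV01 ≈ 4.70014 × 10,189.3620 × 0.0001 = 4.789145.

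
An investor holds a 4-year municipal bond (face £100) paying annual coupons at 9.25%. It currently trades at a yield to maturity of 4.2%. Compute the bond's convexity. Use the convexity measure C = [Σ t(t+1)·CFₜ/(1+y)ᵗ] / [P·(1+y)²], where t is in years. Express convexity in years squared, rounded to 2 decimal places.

With y = 0.042:
  t   CF        PV=CF/(1+0.042)^t    t·PV        t(t+1)·PV
  1         9.25         8.8772         8.8772          17.7543
  2         9.25         8.5193        17.0387          51.1161
  3         9.25         8.1760        24.5279          98.1115
  4       109.25        92.6724       370.6897       1,853.4487
  Σ                    118.2449       421.1335       2,020.4306
P = 118.2449.
Convexity = Σ t(t+1)·PV / [P·(1+y)²] = 2,020.4306 / (118.2449 × 1.085764) = 15.73715.

15.74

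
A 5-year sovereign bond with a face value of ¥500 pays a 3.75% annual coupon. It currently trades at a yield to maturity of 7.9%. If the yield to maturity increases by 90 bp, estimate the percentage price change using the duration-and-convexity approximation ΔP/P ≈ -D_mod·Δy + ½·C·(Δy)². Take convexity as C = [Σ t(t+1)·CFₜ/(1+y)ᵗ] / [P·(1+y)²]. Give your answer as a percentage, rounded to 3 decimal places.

-3.754%

With y = 0.079:
  t   CF        PV=CF/(1+0.079)^t    t·PV        t(t+1)·PV
  1        18.75        17.3772        17.3772          34.7544
  2        18.75        16.1049        32.2098          96.6295
  3        18.75        14.9258        44.7773         179.1093
  4        18.75        13.8330        55.3319         276.6594
  5       518.75       354.6916     1,773.4579      10,640.7476
  Σ                    416.9324     1,923.1542      11,227.9002
P = 416.9324; D_Mac = 4.61263 yrs; D_mod = 4.27491 yrs; C = 23.13076.
Duration effect: -4.27491 × (+0.009) = -0.038474
Convexity effect: 0.5 × 23.13076 × (0.009)² = +0.0009368
ΔP/P ≈ -0.038474 + 0.0009368 = -0.037537 = -3.7537%.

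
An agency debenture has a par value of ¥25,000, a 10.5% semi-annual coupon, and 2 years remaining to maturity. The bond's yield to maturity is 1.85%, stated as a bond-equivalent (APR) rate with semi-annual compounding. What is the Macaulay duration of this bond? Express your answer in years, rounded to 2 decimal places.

1.87 years

Periodic yield y = 0.00925. Discount each cash flow and weight by its period:
  t   CF        PV=CF/(1+0.00925)^t    t·PV
  1     1,312.50     1,300.4706     1,300.4706
  2     1,312.50     1,288.5515     2,577.1031
  3     1,312.50     1,276.7417     3,830.2251
  4    26,312.50    25,361.0413   101,444.1651
  Σ                 29,226.8051   109,151.9639
Price P = Σ PV = 29,226.8051.
Macaulay duration = Σ(t·PV) / P = 109,151.9639 / 29,226.8051 = 3.73465 half-year periods.
In years: 3.73465 / 2 = 1.86733 years.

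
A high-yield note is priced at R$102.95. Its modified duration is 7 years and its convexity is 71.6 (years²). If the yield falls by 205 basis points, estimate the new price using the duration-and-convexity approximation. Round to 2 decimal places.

R$119.27

Duration effect: -D_mod·Δy = -7 × (-0.0205) = +0.143500
Convexity effect: ½·C·(Δy)² = 0.5 × 71.6 × (-0.0205)² = +0.01504495
ΔP/P ≈ +0.143500 + 0.01504495 = +0.15854495
New price ≈ 102.95 × (1 + 0.15854495) = 119.2722026025.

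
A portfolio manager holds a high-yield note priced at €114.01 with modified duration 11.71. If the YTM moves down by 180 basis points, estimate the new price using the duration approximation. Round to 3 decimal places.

€138.041

Duration approximation: ΔP/P ≈ -D_mod · Δy = -11.71 × (-0.018) = +0.210780.
New price ≈ 114.01 × (1 + 0.210780) = 138.0410278.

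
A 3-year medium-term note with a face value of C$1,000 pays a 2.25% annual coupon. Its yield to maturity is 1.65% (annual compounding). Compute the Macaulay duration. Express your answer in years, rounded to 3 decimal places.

Periodic yield y = 0.0165. Discount each cash flow and weight by its year:
  t   CF        PV=CF/(1+0.0165)^t    t·PV
  1        22.50        22.1348        22.1348
  2        22.50        21.7755        43.5510
  3     1,022.50       973.5117     2,920.5350
  Σ                  1,017.4219     2,986.2208
Price P = Σ PV = 1,017.4219.
Macaulay duration = Σ(t·PV) / P = 2,986.2208 / 1,017.4219 = 2.93509 years.

2.935 years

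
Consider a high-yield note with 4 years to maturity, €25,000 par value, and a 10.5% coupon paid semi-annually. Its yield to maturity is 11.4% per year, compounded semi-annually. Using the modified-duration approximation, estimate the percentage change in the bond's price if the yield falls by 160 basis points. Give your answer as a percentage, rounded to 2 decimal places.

+5.08%

Periodic yield y = 0.057. Modified duration first:
  t   CF        PV=CF/(1+0.057)^t    t·PV
  1     1,312.50     1,241.7219     1,241.7219
  2     1,312.50     1,174.7605     2,349.5210
  3     1,312.50     1,111.4101     3,334.2304
  4     1,312.50     1,051.4760     4,205.9040
  5     1,312.50       994.7739     4,973.8694
  6     1,312.50       941.1295     5,646.7770
  7     1,312.50       890.3780     6,232.6457
  8    26,312.50    16,887.3776   135,099.0209
  Σ                 24,293.0274   163,083.6903
P = 24,293.0274; D_Mac = 6.71319 half-year periods = 3.35659 yrs; D_mod = 3.35659/(1+0.057) = 3.17559 yrs.
ΔP/P ≈ -D_mod · Δy = -3.17559 × (-0.016) = +0.050809 = +5.0809%.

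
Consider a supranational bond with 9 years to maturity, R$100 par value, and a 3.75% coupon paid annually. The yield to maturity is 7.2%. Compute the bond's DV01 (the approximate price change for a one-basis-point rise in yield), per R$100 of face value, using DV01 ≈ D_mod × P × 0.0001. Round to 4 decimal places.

Periodic yield y = 0.072.
  t   CF        PV=CF/(1+0.072)^t    t·PV
  1         3.75         3.4981         3.4981
  2         3.75         3.2632         6.5264
  3         3.75         3.0440         9.1320
  4         3.75         2.8396        11.3583
  5         3.75         2.6488        13.2442
  6         3.75         2.4709        14.8257
  7         3.75         2.3050        16.1349
  8         3.75         2.1502        17.2014
  9       103.75        55.4926       499.4334
  Σ                     77.7124       591.3543
P = 77.7124; D_Mac = 7.60952 yrs; D_mod = 7.09843 yrs.
DV01 ≈ 7.09843 × 77.7124 × 0.0001 = 0.055164.

R$0.0552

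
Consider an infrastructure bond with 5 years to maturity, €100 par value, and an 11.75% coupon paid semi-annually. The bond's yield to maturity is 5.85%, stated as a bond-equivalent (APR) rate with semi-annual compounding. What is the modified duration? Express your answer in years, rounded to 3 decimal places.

Periodic yield y = 0.02925. First find Macaulay duration:
  t   CF        PV=CF/(1+0.02925)^t    t·PV
  1        5.875         5.7080         5.7080
  2        5.875         5.5458        11.0916
  3        5.875         5.3882        16.1647
  4        5.875         5.2351        20.9404
  5        5.875         5.0863        25.4316
  6        5.875         4.9418        29.6506
  7        5.875         4.8013        33.6093
  8        5.875         4.6649        37.3191
  9        5.875         4.5323        40.7908
  10     105.875        79.3569       793.5689
  Σ                    125.2607     1,014.2751
P = 125.2607; Macaulay duration = 1,014.2751 / 125.2607 = 8.09731 half-year periods = 4.04866 years.
Modified duration = D_Mac / (1 + y) = 4.04866 / 1.02925 = 3.93360 years.

3.934 years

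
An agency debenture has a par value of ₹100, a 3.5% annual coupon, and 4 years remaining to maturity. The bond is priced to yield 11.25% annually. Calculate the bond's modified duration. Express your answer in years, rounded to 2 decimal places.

Periodic yield y = 0.1125. First find Macaulay duration:
  t   CF        PV=CF/(1+0.1125)^t    t·PV
  1         3.50         3.1461         3.1461
  2         3.50         2.8279         5.6559
  3         3.50         2.5420         7.6259
  4       103.50        67.5679       270.2715
  Σ                     76.0838       286.6993
P = 76.0838; Macaulay duration = 286.6993 / 76.0838 = 3.76820 years.
Modified duration = D_Mac / (1 + y) = 3.76820 / 1.1125 = 3.38715 years.

3.39 years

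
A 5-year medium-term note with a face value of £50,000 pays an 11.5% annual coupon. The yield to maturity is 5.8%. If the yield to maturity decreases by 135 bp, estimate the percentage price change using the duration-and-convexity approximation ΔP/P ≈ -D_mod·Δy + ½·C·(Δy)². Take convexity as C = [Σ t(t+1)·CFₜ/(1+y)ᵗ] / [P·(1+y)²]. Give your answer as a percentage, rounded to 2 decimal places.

+5.51%

With y = 0.058:
  t   CF        PV=CF/(1+0.058)^t    t·PV        t(t+1)·PV
  1     5,750.00     5,434.7826     5,434.7826      10,869.5652
  2     5,750.00     5,136.8456    10,273.6911      30,821.0734
  3     5,750.00     4,855.2416    14,565.7247      58,262.8987
  4     5,750.00     4,589.0752    18,356.3008      91,781.5039
  5    55,750.00    42,054.8931   210,274.4654   1,261,646.7926
  Σ                 62,070.8380   258,904.9646   1,453,381.8337
P = 62,070.8380; D_Mac = 4.17112 yrs; D_mod = 3.94246 yrs; C = 20.91803.
Duration effect: -3.94246 × (-0.0135) = +0.053223
Convexity effect: 0.5 × 20.91803 × (-0.0135)² = +0.0019062
ΔP/P ≈ +0.053223 + 0.0019062 = +0.055129 = +5.5129%.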